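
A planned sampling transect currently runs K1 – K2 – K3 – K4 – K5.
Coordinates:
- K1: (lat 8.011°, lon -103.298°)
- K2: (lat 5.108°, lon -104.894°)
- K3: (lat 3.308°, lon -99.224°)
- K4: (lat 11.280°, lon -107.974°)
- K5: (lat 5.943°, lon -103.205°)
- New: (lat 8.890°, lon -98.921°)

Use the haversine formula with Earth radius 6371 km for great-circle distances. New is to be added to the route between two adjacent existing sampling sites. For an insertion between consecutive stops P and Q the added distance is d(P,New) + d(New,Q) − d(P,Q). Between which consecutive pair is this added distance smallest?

between K3 and K4

Added distance for inserting New between each consecutive pair:
K1–K2: 905.3 km
K2–K3: 743.6 km
K3–K4: 337.8 km
K4–K5: 809.1 km
Smallest added distance is 337.8 km, inserting between K3 and K4.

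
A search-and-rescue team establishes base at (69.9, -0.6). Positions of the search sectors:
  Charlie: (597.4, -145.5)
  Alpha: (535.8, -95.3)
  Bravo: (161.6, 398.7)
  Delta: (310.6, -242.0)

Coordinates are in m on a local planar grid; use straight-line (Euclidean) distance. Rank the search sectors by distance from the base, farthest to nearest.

Charlie, Alpha, Bravo, Delta

Computing each straight-line distance from (69.9, -0.6):
Charlie (597.4, -145.5): 547.0 m
Alpha (535.8, -95.3): 475.4 m
Bravo (161.6, 398.7): 409.7 m
Delta (310.6, -242.0): 340.9 m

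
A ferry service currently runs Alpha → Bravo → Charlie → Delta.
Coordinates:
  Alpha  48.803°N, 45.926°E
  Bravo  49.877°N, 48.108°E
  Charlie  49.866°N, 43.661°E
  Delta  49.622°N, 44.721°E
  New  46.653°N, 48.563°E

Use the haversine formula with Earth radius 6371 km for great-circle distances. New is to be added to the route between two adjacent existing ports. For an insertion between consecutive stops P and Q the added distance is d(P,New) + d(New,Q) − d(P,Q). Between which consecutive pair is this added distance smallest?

between Alpha and Bravo

Added distance for inserting New between each consecutive pair:
Alpha–Bravo: 471.8 km
Bravo–Charlie: 550.5 km
Charlie–Delta: 864.3 km
Smallest added distance is 471.8 km, inserting between Alpha and Bravo.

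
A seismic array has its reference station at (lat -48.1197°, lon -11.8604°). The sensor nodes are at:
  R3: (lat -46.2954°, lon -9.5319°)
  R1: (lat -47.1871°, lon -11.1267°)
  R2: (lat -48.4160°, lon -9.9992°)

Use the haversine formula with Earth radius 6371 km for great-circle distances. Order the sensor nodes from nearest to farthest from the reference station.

Distances from the reference station:
R1 (lat -47.1871°, lon -11.1267°): 117.4 km
R2 (lat -48.4160°, lon -9.9992°): 141.6 km
R3 (lat -46.2954°, lon -9.5319°): 268.5 km

R1, R2, R3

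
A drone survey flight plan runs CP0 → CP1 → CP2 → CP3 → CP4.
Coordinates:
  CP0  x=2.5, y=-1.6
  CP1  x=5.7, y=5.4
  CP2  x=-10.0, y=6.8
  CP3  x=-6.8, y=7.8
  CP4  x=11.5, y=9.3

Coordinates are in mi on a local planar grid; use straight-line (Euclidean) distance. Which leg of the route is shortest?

Leg distances:
CP0→CP1: 7.7 mi
CP1→CP2: 15.8 mi
CP2→CP3: 3.4 mi
CP3→CP4: 18.4 mi
The shortest leg is CP2–CP3 at 3.4 mi.

CP2–CP3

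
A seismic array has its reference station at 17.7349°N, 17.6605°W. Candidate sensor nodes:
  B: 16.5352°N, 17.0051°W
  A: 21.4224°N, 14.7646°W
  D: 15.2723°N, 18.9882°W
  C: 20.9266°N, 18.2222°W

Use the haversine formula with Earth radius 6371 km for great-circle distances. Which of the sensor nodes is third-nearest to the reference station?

C

Distances from the reference station (17.7349°N, 17.6605°W):
B: 150.5 km
D: 308.2 km
C: 359.8 km
A: 510.0 km
The third-nearest is C at 359.8 km.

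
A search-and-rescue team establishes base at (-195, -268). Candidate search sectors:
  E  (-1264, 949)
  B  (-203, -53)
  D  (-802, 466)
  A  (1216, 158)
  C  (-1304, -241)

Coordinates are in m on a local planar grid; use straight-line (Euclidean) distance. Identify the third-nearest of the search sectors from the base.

C

Distance to each, sorted:
B: 215.1 m
D: 952.5 m
C: 1109.3 m
A: 1473.9 m
E: 1619.8 m
The third-nearest is C at 1109.3 m.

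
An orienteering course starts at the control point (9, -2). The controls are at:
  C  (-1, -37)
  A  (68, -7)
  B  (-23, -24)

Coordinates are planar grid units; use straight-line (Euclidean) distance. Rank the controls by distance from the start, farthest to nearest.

A, B, C

Distances from the start:
A (68, -7): 59.2
B (-23, -24): 38.8
C (-1, -37): 36.4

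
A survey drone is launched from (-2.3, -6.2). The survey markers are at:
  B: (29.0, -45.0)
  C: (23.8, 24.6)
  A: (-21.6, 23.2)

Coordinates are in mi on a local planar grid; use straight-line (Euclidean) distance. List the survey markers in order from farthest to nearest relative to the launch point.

B, C, A

Distance from the launch point at (-2.3, -6.2) to each:
B (29.0, -45.0): 49.9 mi
C (23.8, 24.6): 40.4 mi
A (-21.6, 23.2): 35.2 mi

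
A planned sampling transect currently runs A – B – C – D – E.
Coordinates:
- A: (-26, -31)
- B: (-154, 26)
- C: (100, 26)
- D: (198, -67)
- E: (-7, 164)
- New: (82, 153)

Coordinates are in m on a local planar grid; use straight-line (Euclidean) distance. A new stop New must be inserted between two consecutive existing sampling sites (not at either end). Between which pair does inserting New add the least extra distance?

Added distance for inserting New between each consecutive pair:
A–B: 341.2 m
B–C: 142.3 m
C–D: 241.9 m
D–E: 29.5 m
Smallest added distance is 29.5 m, inserting between D and E.

between D and E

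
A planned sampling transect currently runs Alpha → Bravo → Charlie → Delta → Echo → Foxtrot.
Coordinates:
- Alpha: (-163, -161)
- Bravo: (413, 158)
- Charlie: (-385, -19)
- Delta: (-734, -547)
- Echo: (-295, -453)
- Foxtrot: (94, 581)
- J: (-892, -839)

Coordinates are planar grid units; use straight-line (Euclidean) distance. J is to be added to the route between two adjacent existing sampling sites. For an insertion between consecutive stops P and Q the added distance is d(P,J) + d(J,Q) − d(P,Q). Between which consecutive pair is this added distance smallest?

Added distance for inserting J between each consecutive pair:
Alpha–Bravo: 1979.4
Bravo–Charlie: 1789.0
Charlie–Delta: 663.2
Delta–Echo: 594.0
Echo–Foxtrot: 1334.9
Smallest added distance is 594.0, inserting between Delta and Echo.

between Delta and Echo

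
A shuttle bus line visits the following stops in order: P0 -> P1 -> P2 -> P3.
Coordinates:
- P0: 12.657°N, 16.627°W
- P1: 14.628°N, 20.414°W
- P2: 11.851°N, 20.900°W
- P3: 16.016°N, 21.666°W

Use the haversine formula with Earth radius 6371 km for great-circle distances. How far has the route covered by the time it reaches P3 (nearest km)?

1248 km

Leg distances:
P0→P1: 464.2 km  (cumulative 464.2 km)
P1→P2: 313.2 km  (cumulative 777.4 km)
P2→P3: 470.4 km  (cumulative 1247.9 km)
Cumulative distance at P3 ≈ 1248 km.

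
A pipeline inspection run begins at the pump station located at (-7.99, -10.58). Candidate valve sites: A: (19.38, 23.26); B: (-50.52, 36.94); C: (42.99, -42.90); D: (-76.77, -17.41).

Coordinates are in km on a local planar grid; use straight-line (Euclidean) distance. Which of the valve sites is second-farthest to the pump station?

B

Distances from the pump station ((-7.99, -10.58)):
D: 69.1 km
B: 63.8 km
C: 60.4 km
A: 43.5 km
The second-farthest is B at 63.8 km.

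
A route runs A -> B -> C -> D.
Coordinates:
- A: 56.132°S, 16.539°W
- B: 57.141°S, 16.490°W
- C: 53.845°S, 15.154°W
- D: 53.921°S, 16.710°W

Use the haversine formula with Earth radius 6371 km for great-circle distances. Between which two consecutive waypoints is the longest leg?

Leg distances:
A→B: 112.2 km
B→C: 376.0 km
C→D: 102.3 km
The longest leg is B–C at 376.0 km.

B–C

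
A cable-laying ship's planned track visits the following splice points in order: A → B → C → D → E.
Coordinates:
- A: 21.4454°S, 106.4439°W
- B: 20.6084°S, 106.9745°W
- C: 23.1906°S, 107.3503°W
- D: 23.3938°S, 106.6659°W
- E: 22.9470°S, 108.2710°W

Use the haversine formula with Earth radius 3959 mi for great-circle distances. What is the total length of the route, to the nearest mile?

399 mi

Leg distances:
A→B: 67.2 mi  (cumulative 67.2 mi)
B→C: 180.0 mi  (cumulative 247.2 mi)
C→D: 45.6 mi  (cumulative 292.9 mi)
D→E: 106.5 mi  (cumulative 399.4 mi)
Total route length ≈ 399 mi.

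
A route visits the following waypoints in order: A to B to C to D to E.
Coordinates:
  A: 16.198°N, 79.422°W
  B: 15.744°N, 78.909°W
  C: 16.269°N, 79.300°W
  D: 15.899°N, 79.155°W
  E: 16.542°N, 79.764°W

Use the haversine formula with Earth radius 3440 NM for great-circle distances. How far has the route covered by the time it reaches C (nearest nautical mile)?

79 NM

Leg distances:
A→B: 40.2 NM  (cumulative 40.2 NM)
B→C: 38.8 NM  (cumulative 79.0 NM)
Cumulative distance at C ≈ 79 NM.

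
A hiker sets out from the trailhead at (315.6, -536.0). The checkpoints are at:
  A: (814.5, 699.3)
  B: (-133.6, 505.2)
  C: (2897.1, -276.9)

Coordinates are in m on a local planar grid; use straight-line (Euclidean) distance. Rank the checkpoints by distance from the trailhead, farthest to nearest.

C, A, B

Computing each straight-line distance from (315.6, -536.0):
C (2897.1, -276.9): 2594.5 m
A (814.5, 699.3): 1332.2 m
B (-133.6, 505.2): 1134.0 m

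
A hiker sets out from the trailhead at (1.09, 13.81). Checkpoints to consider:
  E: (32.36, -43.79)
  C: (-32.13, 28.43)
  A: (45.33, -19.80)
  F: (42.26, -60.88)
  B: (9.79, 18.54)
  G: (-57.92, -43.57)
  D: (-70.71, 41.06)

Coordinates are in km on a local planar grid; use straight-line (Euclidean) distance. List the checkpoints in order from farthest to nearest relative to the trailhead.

Distance from the trailhead at (1.09, 13.81) to each:
F (42.26, -60.88): 85.3 km
G (-57.92, -43.57): 82.3 km
D (-70.71, 41.06): 76.8 km
E (32.36, -43.79): 65.5 km
A (45.33, -19.80): 55.6 km
C (-32.13, 28.43): 36.3 km
B (9.79, 18.54): 9.9 km

F, G, D, E, A, C, B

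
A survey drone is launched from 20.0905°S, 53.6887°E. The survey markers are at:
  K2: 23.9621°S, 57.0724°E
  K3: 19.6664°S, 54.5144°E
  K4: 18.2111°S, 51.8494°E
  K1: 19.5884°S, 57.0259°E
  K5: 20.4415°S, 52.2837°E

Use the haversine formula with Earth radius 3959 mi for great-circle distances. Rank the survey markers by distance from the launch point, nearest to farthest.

Distances from the launch point:
K3 19.6664°S, 54.5144°E: 61.1 mi
K5 20.4415°S, 52.2837°E: 94.2 mi
K4 18.2111°S, 51.8494°E: 176.9 mi
K1 19.5884°S, 57.0259°E: 219.7 mi
K2 23.9621°S, 57.0724°E: 344.3 mi

K3, K5, K4, K1, K2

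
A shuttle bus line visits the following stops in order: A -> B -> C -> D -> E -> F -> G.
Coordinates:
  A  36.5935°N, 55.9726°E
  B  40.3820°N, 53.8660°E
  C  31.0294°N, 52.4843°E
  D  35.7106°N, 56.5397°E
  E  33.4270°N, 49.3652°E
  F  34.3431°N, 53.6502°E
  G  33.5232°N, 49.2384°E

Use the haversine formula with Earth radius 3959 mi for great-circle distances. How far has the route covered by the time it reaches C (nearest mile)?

936 mi

Leg distances:
A→B: 285.5 mi  (cumulative 285.5 mi)
B→C: 650.8 mi  (cumulative 936.3 mi)
Cumulative distance at C ≈ 936 mi.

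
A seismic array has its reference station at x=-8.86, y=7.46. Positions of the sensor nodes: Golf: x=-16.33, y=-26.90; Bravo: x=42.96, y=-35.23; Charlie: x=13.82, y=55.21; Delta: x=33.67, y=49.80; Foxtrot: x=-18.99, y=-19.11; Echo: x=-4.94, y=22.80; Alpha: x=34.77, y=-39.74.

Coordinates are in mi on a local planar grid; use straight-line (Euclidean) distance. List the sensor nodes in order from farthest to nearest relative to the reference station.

Distances from the reference station:
Bravo x=42.96, y=-35.23: 67.1 mi
Alpha x=34.77, y=-39.74: 64.3 mi
Delta x=33.67, y=49.80: 60.0 mi
Charlie x=13.82, y=55.21: 52.9 mi
Golf x=-16.33, y=-26.90: 35.2 mi
Foxtrot x=-18.99, y=-19.11: 28.4 mi
Echo x=-4.94, y=22.80: 15.8 mi

Bravo, Alpha, Delta, Charlie, Golf, Foxtrot, Echo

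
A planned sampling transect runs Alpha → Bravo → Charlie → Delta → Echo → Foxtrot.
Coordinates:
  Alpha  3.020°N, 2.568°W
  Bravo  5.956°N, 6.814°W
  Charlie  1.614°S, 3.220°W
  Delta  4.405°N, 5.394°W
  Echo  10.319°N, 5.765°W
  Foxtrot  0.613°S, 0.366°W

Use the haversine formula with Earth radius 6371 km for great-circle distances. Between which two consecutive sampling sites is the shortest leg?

Alpha–Bravo

Leg distances:
Alpha→Bravo: 572.8 km
Bravo→Charlie: 931.5 km
Charlie→Delta: 711.5 km
Delta→Echo: 658.9 km
Echo→Foxtrot: 1354.4 km
The shortest leg is Alpha–Bravo at 572.8 km.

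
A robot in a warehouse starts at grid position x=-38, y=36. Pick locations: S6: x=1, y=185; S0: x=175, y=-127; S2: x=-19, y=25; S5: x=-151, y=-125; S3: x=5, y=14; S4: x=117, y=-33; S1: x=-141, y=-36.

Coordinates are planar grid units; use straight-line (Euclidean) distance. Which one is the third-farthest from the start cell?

S4

Distance to each, sorted:
S0: 268.2
S5: 196.7
S4: 169.7
S6: 154.0
S1: 125.7
S3: 48.3
S2: 22.0
The third-farthest is S4 at 169.7.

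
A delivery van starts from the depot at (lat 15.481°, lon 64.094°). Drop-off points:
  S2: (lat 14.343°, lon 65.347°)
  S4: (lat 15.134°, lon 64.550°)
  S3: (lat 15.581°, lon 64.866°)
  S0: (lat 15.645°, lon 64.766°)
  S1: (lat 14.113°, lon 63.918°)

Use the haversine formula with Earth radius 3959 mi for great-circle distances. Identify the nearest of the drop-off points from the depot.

S4

Distances from the depot ((lat 15.481°, lon 64.094°)):
S4: 38.7 mi
S0: 46.1 mi
S3: 51.9 mi
S1: 95.3 mi
S2: 114.8 mi
The nearest is S4 at 38.7 mi.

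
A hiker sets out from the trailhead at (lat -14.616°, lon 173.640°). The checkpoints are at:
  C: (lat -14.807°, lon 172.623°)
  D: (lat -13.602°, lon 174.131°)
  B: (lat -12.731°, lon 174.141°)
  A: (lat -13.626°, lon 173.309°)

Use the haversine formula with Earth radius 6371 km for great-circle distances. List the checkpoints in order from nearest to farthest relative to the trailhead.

C, A, D, B

Computing each great-circle distance from (lat -14.616°, lon 173.640°):
C (lat -14.807°, lon 172.623°): 111.4 km
A (lat -13.626°, lon 173.309°): 115.7 km
D (lat -13.602°, lon 174.131°): 124.6 km
B (lat -12.731°, lon 174.141°): 216.5 km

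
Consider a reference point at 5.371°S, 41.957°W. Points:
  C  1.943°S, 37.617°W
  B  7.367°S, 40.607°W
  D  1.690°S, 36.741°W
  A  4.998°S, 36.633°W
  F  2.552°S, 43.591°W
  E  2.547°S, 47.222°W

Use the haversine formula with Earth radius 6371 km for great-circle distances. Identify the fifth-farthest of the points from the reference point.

F

Distance to each, sorted:
D: 708.9 km
E: 663.1 km
C: 614.1 km
A: 591.0 km
F: 362.1 km
B: 267.4 km
The fifth-farthest is F at 362.1 km.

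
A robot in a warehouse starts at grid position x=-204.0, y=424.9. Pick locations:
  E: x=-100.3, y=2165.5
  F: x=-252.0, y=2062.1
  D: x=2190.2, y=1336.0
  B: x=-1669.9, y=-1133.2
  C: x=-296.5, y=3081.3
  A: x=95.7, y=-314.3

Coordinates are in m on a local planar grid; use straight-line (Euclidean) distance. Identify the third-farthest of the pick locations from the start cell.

Distance to each, sorted:
C: 2658.0 m
D: 2561.7 m
B: 2139.3 m
E: 1743.7 m
F: 1637.9 m
A: 797.6 m
The third-farthest is B at 2139.3 m.

B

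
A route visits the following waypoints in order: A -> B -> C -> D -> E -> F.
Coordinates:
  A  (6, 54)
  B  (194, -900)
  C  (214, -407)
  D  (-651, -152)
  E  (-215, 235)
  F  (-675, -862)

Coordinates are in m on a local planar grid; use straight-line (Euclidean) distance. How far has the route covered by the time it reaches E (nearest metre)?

Leg distances:
A→B: 972.3 m  (cumulative 972.3 m)
B→C: 493.4 m  (cumulative 1465.8 m)
C→D: 901.8 m  (cumulative 2367.6 m)
D→E: 583.0 m  (cumulative 2950.5 m)
Cumulative distance at E ≈ 2951 m.

2951 m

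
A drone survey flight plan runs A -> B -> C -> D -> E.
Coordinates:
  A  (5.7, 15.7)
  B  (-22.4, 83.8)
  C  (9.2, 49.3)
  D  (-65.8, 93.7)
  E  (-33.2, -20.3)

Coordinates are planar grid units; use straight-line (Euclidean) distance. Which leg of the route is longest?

D–E

Leg distances:
A→B: 73.7
B→C: 46.8
C→D: 87.2
D→E: 118.6
The longest leg is D–E at 118.6.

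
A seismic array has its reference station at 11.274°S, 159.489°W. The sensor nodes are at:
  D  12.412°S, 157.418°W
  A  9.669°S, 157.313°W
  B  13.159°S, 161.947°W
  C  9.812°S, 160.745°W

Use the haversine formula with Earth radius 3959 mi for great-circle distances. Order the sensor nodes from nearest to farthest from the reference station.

C, D, A, B

Distances from the reference station:
C 9.812°S, 160.745°W: 132.2 mi
D 12.412°S, 157.418°W: 160.6 mi
A 9.669°S, 157.313°W: 184.8 mi
B 13.159°S, 161.947°W: 211.0 mi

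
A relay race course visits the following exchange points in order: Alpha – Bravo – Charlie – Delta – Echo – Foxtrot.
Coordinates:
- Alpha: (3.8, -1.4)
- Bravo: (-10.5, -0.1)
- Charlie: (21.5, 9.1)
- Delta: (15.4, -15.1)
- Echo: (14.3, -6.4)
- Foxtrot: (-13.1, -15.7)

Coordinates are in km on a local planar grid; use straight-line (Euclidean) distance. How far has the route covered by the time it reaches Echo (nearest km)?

81 km

Leg distances:
Alpha→Bravo: 14.4 km  (cumulative 14.4 km)
Bravo→Charlie: 33.3 km  (cumulative 47.7 km)
Charlie→Delta: 25.0 km  (cumulative 72.6 km)
Delta→Echo: 8.8 km  (cumulative 81.4 km)
Cumulative distance at Echo ≈ 81 km.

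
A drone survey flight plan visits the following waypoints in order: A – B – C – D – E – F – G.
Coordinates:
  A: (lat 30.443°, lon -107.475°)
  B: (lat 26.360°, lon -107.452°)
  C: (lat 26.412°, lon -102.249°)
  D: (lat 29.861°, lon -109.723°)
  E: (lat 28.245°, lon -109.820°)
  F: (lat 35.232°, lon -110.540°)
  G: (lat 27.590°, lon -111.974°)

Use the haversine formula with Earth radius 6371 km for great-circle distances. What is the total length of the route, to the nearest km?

3620 km

Leg distances:
A→B: 454.0 km  (cumulative 454.0 km)
B→C: 518.3 km  (cumulative 972.3 km)
C→D: 826.9 km  (cumulative 1799.1 km)
D→E: 179.9 km  (cumulative 1979.1 km)
E→F: 779.9 km  (cumulative 2759.0 km)
F→G: 860.5 km  (cumulative 3619.5 km)
Total route length ≈ 3620 km.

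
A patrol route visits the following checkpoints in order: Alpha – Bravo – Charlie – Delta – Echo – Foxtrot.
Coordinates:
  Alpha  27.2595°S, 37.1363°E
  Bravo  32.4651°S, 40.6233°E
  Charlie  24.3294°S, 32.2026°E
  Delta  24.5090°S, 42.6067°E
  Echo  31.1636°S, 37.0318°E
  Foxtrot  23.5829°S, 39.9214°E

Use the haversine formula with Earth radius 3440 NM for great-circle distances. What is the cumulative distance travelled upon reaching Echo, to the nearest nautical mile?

2087 NM

Leg distances:
Alpha→Bravo: 361.4 NM  (cumulative 361.4 NM)
Bravo→Charlie: 660.1 NM  (cumulative 1021.4 NM)
Charlie→Delta: 568.7 NM  (cumulative 1590.2 NM)
Delta→Echo: 497.0 NM  (cumulative 2087.2 NM)
Cumulative distance at Echo ≈ 2087 NM.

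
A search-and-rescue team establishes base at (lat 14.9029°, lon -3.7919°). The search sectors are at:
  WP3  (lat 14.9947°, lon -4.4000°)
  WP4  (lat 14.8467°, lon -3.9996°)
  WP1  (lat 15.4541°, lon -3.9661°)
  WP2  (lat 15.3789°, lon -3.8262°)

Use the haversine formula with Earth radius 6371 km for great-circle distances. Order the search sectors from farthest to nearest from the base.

WP3, WP1, WP2, WP4

Distance from the base at (lat 14.9029°, lon -3.7919°) to each:
WP3 (lat 14.9947°, lon -4.4000°): 66.1 km
WP1 (lat 15.4541°, lon -3.9661°): 64.1 km
WP2 (lat 15.3789°, lon -3.8262°): 53.1 km
WP4 (lat 14.8467°, lon -3.9996°): 23.2 km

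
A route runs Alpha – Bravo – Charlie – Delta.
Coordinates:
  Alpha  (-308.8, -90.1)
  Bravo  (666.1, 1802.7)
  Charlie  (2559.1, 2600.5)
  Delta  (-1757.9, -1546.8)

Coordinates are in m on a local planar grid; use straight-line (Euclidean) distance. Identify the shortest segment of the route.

Leg distances:
Alpha→Bravo: 2129.1 m
Bravo→Charlie: 2054.2 m
Charlie→Delta: 5986.4 m
The shortest leg is Bravo–Charlie at 2054.2 m.

Bravo–Charlie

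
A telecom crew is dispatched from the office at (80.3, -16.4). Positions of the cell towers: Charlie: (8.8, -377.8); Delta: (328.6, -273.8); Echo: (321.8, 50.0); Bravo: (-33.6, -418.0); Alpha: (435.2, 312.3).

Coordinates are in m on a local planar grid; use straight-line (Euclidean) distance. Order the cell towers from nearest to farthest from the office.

Distance from the office at (80.3, -16.4) to each:
Echo (321.8, 50.0): 250.5 m
Delta (328.6, -273.8): 357.6 m
Charlie (8.8, -377.8): 368.4 m
Bravo (-33.6, -418.0): 417.4 m
Alpha (435.2, 312.3): 483.7 m

Echo, Delta, Charlie, Bravo, Alpha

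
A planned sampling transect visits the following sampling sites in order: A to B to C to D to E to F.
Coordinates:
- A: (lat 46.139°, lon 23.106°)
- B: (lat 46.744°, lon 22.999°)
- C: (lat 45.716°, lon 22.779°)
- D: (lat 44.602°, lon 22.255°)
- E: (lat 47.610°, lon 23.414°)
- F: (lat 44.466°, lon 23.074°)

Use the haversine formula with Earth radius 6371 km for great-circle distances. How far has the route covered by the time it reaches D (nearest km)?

314 km

Leg distances:
A→B: 67.8 km  (cumulative 67.8 km)
B→C: 115.6 km  (cumulative 183.3 km)
C→D: 130.5 km  (cumulative 313.8 km)
Cumulative distance at D ≈ 314 km.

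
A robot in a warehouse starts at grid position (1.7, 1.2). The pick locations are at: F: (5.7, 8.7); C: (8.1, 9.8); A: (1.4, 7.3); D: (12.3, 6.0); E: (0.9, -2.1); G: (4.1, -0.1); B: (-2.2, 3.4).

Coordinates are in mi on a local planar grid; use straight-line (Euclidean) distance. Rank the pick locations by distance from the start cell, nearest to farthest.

G, E, B, A, F, C, D

Computing each straight-line distance from (1.7, 1.2):
G (4.1, -0.1): 2.7 mi
E (0.9, -2.1): 3.4 mi
B (-2.2, 3.4): 4.5 mi
A (1.4, 7.3): 6.1 mi
F (5.7, 8.7): 8.5 mi
C (8.1, 9.8): 10.7 mi
D (12.3, 6.0): 11.6 mi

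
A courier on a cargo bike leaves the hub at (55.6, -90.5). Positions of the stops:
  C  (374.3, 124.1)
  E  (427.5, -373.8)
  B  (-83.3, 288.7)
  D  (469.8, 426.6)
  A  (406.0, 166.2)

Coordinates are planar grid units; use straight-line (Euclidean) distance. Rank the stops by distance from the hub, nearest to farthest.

C, B, A, E, D

Distance from the hub at (55.6, -90.5) to each:
C (374.3, 124.1): 384.2
B (-83.3, 288.7): 403.8
A (406.0, 166.2): 434.4
E (427.5, -373.8): 467.5
D (469.8, 426.6): 662.5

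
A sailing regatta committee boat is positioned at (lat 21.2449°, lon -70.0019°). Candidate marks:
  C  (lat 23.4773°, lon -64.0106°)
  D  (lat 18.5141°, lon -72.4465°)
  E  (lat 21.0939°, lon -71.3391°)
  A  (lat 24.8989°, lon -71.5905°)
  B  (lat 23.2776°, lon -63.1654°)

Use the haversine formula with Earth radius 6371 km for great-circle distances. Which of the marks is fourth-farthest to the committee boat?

D

Distances from the committee boat ((lat 21.2449°, lon -70.0019°)):
B: 738.8 km
C: 664.1 km
A: 437.6 km
D: 396.9 km
E: 139.7 km
The fourth-farthest is D at 396.9 km.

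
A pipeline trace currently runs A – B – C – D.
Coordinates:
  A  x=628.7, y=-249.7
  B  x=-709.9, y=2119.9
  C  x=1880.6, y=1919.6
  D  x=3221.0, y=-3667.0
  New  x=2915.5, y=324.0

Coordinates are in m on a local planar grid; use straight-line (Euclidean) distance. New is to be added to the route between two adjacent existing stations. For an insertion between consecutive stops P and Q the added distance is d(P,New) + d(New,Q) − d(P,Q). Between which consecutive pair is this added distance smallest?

between C and D

Added distance for inserting New between each consecutive pair:
A–B: 3681.9 m
B–C: 3349.4 m
C–D: 159.4 m
Smallest added distance is 159.4 m, inserting between C and D.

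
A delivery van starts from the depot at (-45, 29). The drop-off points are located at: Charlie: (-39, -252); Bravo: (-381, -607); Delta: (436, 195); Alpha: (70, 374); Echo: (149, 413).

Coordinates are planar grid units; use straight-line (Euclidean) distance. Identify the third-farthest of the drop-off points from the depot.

Distance to each, sorted:
Bravo: 719.3
Delta: 508.8
Echo: 430.2
Alpha: 363.7
Charlie: 281.1
The third-farthest is Echo at 430.2.

Echo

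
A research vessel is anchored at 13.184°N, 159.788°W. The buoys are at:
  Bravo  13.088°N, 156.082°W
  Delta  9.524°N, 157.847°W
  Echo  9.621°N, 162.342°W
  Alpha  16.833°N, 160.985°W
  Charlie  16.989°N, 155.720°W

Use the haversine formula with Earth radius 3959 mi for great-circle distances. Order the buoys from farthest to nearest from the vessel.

Charlie, Echo, Delta, Alpha, Bravo

Computing each great-circle distance from 13.184°N, 159.788°W:
Charlie 16.989°N, 155.720°W: 377.8 mi
Echo 9.621°N, 162.342°W: 300.9 mi
Delta 9.524°N, 157.847°W: 285.0 mi
Alpha 16.833°N, 160.985°W: 264.5 mi
Bravo 13.088°N, 156.082°W: 249.5 mi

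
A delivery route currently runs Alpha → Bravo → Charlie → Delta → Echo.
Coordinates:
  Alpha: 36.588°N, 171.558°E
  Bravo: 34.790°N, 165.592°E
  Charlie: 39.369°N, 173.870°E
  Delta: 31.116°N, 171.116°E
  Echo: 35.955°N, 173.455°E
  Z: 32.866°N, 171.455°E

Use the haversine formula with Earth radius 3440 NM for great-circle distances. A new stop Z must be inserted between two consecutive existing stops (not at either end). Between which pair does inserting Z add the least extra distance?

between Charlie and Delta

Added distance for inserting Z between each consecutive pair:
Alpha–Bravo: 227.6 NM
Bravo–Charlie: 239.8 NM
Charlie–Delta: 0.6 NM
Delta–Echo: 3.5 NM
Smallest added distance is 0.6 NM, inserting between Charlie and Delta.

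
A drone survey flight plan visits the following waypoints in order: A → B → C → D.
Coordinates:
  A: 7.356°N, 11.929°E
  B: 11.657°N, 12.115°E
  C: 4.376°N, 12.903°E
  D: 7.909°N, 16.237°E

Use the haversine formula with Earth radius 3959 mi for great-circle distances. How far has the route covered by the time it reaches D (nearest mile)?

Leg distances:
A→B: 297.5 mi  (cumulative 297.5 mi)
B→C: 506.0 mi  (cumulative 803.4 mi)
C→D: 334.7 mi  (cumulative 1138.2 mi)
Cumulative distance at D ≈ 1138 mi.

1138 mi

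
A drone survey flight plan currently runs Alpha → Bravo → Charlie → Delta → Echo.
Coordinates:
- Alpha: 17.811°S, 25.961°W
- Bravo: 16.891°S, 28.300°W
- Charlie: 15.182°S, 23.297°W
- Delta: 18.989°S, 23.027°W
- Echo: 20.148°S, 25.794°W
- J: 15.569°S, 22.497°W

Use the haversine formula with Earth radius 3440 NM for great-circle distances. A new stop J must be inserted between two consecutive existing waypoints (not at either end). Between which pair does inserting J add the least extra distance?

Added distance for inserting J between each consecutive pair:
Alpha–Bravo: 439.2 NM
Bravo–Charlie: 89.2 NM
Charlie–Delta: 30.3 NM
Delta–Echo: 369.5 NM
Smallest added distance is 30.3 NM, inserting between Charlie and Delta.

between Charlie and Delta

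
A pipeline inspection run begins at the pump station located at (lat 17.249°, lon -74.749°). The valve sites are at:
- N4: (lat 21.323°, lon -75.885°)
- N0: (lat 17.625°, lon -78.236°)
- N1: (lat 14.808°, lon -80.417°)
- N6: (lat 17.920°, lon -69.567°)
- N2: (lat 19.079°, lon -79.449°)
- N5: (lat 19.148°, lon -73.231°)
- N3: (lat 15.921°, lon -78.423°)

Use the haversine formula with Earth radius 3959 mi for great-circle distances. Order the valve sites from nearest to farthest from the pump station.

Computing each great-circle distance from (lat 17.249°, lon -74.749°):
N5 (lat 19.148°, lon -73.231°): 164.8 mi
N0 (lat 17.625°, lon -78.236°): 231.3 mi
N3 (lat 15.921°, lon -78.423°): 260.0 mi
N4 (lat 21.323°, lon -75.885°): 291.1 mi
N2 (lat 19.079°, lon -79.449°): 333.5 mi
N6 (lat 17.920°, lon -69.567°): 344.5 mi
N1 (lat 14.808°, lon -80.417°): 412.4 mi

N5, N0, N3, N4, N2, N6, N1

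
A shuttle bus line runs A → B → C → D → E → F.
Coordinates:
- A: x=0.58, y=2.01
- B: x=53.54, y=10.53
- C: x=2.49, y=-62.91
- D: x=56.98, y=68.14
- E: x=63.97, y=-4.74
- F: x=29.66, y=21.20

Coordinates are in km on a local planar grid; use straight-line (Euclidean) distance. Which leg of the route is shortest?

Leg distances:
A→B: 53.6 km
B→C: 89.4 km
C→D: 141.9 km
D→E: 73.2 km
E→F: 43.0 km
The shortest leg is E–F at 43.0 km.

E–F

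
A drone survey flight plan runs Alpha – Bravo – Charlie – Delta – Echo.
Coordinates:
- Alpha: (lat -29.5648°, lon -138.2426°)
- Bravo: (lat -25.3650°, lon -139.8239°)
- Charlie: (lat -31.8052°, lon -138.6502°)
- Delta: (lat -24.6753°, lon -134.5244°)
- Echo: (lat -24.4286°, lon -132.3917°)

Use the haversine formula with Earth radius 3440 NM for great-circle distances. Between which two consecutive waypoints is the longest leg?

Charlie–Delta

Leg distances:
Alpha→Bravo: 265.8 NM
Bravo→Charlie: 391.6 NM
Charlie→Delta: 480.4 NM
Delta→Echo: 117.4 NM
The longest leg is Charlie–Delta at 480.4 NM.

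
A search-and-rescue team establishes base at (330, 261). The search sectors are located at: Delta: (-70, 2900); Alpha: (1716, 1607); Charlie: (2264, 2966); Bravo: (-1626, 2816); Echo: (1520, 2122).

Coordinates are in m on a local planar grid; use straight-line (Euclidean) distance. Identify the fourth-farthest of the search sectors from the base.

Echo

Distance to each, sorted:
Charlie: 3325.3 m
Bravo: 3217.8 m
Delta: 2669.1 m
Echo: 2208.9 m
Alpha: 1932.0 m
The fourth-farthest is Echo at 2208.9 m.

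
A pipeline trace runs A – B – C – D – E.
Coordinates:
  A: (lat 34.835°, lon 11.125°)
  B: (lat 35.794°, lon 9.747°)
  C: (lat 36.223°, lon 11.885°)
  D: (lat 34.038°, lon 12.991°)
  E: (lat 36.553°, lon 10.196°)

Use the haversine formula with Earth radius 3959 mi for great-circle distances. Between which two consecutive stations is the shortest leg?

Leg distances:
A→B: 102.1 mi
B→C: 123.1 mi
C→D: 163.4 mi
D→E: 234.6 mi
The shortest leg is A–B at 102.1 mi.

A–B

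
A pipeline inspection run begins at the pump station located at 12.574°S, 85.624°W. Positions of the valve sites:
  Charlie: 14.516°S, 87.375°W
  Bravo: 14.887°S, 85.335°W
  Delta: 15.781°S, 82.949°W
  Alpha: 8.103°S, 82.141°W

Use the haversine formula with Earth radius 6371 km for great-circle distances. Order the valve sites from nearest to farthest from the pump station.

Distances from the pump station:
Bravo 14.887°S, 85.335°W: 259.1 km
Charlie 14.516°S, 87.375°W: 287.2 km
Delta 15.781°S, 82.949°W: 458.6 km
Alpha 8.103°S, 82.141°W: 626.3 km

Bravo, Charlie, Delta, Alpha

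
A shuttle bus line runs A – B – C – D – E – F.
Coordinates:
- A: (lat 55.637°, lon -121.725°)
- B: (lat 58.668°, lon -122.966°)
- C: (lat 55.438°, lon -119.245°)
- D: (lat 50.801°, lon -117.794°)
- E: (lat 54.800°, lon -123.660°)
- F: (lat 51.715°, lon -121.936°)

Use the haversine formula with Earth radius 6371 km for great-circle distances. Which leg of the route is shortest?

A–B

Leg distances:
A→B: 345.2 km
B→C: 423.7 km
C→D: 524.6 km
D→E: 593.9 km
E→F: 361.7 km
The shortest leg is A–B at 345.2 km.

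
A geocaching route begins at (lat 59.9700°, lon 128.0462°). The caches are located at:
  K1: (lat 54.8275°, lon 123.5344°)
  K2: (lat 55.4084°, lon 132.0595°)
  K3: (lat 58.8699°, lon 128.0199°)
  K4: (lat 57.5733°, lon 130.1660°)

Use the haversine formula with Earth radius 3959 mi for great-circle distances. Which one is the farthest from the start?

K1

Distance to each, sorted:
K1: 392.8 mi
K2: 348.2 mi
K4: 182.2 mi
K3: 76.0 mi
The farthest is K1 at 392.8 mi.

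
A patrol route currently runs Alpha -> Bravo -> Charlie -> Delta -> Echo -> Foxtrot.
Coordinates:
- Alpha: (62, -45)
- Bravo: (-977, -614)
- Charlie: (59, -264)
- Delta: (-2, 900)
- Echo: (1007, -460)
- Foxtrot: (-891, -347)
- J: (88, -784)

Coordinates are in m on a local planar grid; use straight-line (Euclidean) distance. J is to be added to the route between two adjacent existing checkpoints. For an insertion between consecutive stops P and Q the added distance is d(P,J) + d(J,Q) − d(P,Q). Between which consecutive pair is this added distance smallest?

between Echo and Foxtrot

Added distance for inserting J between each consecutive pair:
Alpha–Bravo: 633.3 m
Bravo–Charlie: 505.8 m
Charlie–Delta: 1041.6 m
Delta–Echo: 967.4 m
Echo–Foxtrot: 145.2 m
Smallest added distance is 145.2 m, inserting between Echo and Foxtrot.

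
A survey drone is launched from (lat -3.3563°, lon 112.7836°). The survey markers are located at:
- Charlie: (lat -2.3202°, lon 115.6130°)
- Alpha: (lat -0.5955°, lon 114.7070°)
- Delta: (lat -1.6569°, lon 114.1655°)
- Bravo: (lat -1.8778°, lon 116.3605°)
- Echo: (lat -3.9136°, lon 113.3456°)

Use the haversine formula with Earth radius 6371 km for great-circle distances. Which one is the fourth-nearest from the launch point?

Alpha

Distances from the launch point ((lat -3.3563°, lon 112.7836°)):
Echo: 87.9 km
Delta: 243.5 km
Charlie: 334.7 km
Alpha: 374.1 km
Bravo: 430.0 km
The fourth-nearest is Alpha at 374.1 km.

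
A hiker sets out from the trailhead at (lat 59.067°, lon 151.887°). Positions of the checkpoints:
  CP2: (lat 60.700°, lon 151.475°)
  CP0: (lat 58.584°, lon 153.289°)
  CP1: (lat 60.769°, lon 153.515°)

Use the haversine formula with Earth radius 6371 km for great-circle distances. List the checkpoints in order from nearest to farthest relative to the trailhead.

CP0, CP2, CP1

Distance from the trailhead at (lat 59.067°, lon 151.887°) to each:
CP0 (lat 58.584°, lon 153.289°): 96.9 km
CP2 (lat 60.700°, lon 151.475°): 183.0 km
CP1 (lat 60.769°, lon 153.515°): 209.9 km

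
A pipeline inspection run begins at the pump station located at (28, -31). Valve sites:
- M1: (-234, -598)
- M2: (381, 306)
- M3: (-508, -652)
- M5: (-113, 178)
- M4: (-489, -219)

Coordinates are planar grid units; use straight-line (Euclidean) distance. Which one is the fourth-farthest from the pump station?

Distances from the pump station ((28, -31)):
M3: 820.3
M1: 624.6
M4: 550.1
M2: 488.0
M5: 252.1
The fourth-farthest is M2 at 488.0.

M2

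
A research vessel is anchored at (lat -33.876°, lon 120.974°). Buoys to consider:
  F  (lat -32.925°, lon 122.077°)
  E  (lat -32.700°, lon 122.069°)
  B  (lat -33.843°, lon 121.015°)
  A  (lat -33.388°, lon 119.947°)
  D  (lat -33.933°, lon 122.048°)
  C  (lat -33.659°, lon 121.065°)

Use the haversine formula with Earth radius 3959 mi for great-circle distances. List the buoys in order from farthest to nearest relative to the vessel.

Distance from the vessel at (lat -33.876°, lon 120.974°) to each:
E (lat -32.700°, lon 122.069°): 103.0 mi
F (lat -32.925°, lon 122.077°): 91.5 mi
A (lat -33.388°, lon 119.947°): 68.0 mi
D (lat -33.933°, lon 122.048°): 61.7 mi
C (lat -33.659°, lon 121.065°): 15.9 mi
B (lat -33.843°, lon 121.015°): 3.3 mi

E, F, A, D, C, B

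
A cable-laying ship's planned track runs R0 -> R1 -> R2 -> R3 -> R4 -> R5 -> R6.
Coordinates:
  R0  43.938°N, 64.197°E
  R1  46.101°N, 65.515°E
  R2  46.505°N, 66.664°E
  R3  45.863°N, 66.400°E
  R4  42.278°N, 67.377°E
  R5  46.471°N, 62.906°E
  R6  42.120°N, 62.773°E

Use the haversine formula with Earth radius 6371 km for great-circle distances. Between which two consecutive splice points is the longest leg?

R4–R5

Leg distances:
R0→R1: 261.9 km
R1→R2: 99.0 km
R2→R3: 74.2 km
R3→R4: 406.2 km
R4→R5: 586.0 km
R5→R6: 483.9 km
The longest leg is R4–R5 at 586.0 km.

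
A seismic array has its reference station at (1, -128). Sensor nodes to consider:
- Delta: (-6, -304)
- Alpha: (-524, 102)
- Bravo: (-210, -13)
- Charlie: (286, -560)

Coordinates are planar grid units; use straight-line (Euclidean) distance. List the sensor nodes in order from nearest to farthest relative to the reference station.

Distances from the reference station:
Delta (-6, -304): 176.1
Bravo (-210, -13): 240.3
Charlie (286, -560): 517.5
Alpha (-524, 102): 573.2

Delta, Bravo, Charlie, Alpha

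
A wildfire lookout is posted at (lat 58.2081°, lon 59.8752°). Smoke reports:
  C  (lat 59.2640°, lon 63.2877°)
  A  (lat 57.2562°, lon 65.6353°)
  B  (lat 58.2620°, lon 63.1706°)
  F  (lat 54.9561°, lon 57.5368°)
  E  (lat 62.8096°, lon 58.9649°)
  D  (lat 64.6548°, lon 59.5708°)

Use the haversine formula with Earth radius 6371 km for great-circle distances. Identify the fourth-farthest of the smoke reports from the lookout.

Distances from the lookout ((lat 58.2081°, lon 59.8752°)):
D: 717.0 km
E: 514.1 km
F: 388.9 km
A: 357.8 km
C: 229.2 km
B: 193.0 km
The fourth-farthest is A at 357.8 km.

A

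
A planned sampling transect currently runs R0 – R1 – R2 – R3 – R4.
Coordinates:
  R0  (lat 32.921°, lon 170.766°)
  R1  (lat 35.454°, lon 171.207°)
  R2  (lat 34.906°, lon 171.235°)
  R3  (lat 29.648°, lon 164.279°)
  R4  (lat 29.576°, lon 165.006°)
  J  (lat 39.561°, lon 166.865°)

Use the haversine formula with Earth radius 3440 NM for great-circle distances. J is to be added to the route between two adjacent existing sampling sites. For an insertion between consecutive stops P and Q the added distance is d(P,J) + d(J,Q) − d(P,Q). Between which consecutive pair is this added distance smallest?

between R2 and R3

Added distance for inserting J between each consecutive pair:
R0–R1: 609.1 NM
R1–R2: 637.6 NM
R2–R3: 484.1 NM
R3–R4: 1176.9 NM
Smallest added distance is 484.1 NM, inserting between R2 and R3.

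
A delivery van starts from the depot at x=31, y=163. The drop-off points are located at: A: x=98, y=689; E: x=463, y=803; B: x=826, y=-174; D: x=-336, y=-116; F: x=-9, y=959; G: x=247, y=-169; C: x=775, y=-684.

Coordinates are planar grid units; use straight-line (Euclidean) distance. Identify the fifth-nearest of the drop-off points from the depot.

F

Distances from the depot (x=31, y=163):
G: 396.1
D: 461.0
A: 530.2
E: 772.2
F: 797.0
B: 863.5
C: 1127.4
The fifth-nearest is F at 797.0.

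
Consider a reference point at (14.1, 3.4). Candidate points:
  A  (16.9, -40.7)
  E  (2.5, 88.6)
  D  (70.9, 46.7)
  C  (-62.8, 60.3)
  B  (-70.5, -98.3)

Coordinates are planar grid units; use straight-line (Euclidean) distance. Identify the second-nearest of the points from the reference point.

D

Distances from the reference point ((14.1, 3.4)):
A: 44.2
D: 71.4
E: 86.0
C: 95.7
B: 132.3
The second-nearest is D at 71.4.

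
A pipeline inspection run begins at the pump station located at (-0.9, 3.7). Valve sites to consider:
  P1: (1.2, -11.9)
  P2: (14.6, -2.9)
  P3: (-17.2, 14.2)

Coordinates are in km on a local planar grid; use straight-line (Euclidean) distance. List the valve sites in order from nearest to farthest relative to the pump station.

Distance from the pump station at (-0.9, 3.7) to each:
P1 (1.2, -11.9): 15.7 km
P2 (14.6, -2.9): 16.8 km
P3 (-17.2, 14.2): 19.4 km

P1, P2, P3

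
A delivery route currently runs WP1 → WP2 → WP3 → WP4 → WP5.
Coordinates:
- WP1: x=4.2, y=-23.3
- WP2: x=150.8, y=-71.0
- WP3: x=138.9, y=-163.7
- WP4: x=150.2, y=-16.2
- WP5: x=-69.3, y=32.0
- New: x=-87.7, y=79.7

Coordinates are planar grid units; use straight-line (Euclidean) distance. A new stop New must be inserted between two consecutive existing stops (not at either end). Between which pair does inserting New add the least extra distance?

Added distance for inserting New between each consecutive pair:
WP1–WP2: 266.0
WP2–WP3: 521.2
WP3–WP4: 441.1
WP4–WP5: 82.9
Smallest added distance is 82.9, inserting between WP4 and WP5.

between WP4 and WP5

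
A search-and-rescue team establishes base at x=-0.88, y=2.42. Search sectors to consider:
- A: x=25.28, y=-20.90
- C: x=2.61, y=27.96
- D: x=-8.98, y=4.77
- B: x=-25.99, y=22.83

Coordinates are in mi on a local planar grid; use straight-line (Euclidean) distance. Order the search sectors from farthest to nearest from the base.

A, B, C, D

Distances from the base:
A x=25.28, y=-20.90: 35.0 mi
B x=-25.99, y=22.83: 32.4 mi
C x=2.61, y=27.96: 25.8 mi
D x=-8.98, y=4.77: 8.4 mi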